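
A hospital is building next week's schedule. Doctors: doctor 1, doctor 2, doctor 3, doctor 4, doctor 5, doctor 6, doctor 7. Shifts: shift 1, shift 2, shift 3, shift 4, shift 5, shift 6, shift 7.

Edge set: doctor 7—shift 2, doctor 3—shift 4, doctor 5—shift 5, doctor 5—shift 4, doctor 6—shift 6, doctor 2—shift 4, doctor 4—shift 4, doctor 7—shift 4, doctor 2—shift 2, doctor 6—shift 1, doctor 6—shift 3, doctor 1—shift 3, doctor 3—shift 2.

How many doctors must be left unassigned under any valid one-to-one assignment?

One maximum matching: doctor 1→shift 3, doctor 2→shift 2, doctor 3→shift 4, doctor 5→shift 5, doctor 6→shift 6.
The set {doctor 2, doctor 3, doctor 4, doctor 7} has only 2 neighbours ({shift 2, shift 4}), so by Hall's theorem at most 5 of the 7 doctors can be matched.
That matches 5 of the 7, leaving 2 unmatched; no matching can do better.

2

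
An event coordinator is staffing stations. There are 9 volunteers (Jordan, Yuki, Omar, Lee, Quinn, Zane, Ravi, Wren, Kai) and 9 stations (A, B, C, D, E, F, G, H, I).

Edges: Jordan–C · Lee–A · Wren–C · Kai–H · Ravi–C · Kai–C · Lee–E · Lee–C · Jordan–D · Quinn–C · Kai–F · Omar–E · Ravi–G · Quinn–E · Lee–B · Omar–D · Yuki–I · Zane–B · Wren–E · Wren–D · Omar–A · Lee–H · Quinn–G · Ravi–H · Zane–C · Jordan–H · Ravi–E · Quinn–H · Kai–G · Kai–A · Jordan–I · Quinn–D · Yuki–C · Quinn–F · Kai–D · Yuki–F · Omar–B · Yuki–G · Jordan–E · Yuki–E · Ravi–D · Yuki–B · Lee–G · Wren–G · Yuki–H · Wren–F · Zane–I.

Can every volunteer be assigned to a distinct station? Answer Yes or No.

Yes

A valid assignment of size 9: Jordan→I, Yuki→B, Omar→D, Lee→A, Quinn→F, Zane→C, Ravi→H, Wren→E, Kai→G.
All 9 volunteers are covered.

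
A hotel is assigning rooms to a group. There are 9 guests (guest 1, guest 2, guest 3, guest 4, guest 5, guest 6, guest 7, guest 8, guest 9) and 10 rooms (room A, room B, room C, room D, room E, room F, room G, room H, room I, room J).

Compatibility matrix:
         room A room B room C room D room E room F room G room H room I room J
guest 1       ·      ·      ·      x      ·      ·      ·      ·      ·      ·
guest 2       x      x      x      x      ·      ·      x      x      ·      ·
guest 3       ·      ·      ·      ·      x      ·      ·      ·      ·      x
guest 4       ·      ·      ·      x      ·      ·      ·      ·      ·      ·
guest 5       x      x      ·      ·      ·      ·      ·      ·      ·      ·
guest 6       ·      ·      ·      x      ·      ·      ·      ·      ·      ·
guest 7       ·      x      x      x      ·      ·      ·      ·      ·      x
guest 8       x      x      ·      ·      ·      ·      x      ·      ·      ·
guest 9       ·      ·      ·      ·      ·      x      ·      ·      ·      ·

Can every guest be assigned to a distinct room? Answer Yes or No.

No

The set {guest 1, guest 4, guest 6} has only 1 neighbour ({room D}), so by Hall's theorem at most 7 of the 9 guests can be matched.
Hence no matching covers every guest.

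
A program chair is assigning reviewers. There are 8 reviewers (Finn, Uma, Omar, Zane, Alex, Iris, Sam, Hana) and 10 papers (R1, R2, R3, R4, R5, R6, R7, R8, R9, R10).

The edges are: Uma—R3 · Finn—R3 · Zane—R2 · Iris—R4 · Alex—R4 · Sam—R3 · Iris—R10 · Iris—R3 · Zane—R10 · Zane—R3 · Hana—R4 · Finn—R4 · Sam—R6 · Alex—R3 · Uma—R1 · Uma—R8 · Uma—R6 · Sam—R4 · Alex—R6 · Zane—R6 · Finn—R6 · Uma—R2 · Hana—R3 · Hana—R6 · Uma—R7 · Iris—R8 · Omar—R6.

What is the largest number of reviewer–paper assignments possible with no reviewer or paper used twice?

For example, pair Finn→R3, Uma→R1, Omar→R6, Zane→R2, Alex→R4, Iris→R8.
The set {Finn, Omar, Alex, Sam, Hana} has only 3 neighbours ({R3, R4, R6}), so by Hall's theorem at most 6 of the 8 reviewers can be matched.

6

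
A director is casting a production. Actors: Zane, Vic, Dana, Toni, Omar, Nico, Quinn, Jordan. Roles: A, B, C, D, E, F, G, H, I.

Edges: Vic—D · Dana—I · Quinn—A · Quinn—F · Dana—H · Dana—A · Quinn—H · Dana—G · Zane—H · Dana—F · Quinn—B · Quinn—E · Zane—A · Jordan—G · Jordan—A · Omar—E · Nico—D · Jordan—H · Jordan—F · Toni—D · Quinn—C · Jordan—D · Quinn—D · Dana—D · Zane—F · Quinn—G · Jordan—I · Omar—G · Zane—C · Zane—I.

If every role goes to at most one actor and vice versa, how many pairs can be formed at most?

A valid assignment of size 6: Zane→F, Vic→D, Dana→H, Omar→E, Quinn→A, Jordan→G.
The set {Vic, Toni, Nico} has only 1 neighbour ({D}), so by Hall's theorem at most 6 of the 8 actors can be matched.

6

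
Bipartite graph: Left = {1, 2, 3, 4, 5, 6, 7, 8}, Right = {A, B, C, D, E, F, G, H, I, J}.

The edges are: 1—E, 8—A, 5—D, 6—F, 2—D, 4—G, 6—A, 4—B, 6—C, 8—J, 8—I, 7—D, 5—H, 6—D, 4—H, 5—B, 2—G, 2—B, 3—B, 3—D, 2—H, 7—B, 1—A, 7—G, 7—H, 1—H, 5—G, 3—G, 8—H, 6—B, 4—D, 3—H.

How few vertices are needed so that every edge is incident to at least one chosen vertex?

The 7 edges 1–E, 2–H, 3–D, 4–G, 5–B, 6–A, 8–I form a matching, so any vertex cover needs at least 7 vertices (one per matched edge).
Conversely {1, 6, 8, B, D, G, H} meets every edge and has exactly 7 vertices, so 7 is optimal.

7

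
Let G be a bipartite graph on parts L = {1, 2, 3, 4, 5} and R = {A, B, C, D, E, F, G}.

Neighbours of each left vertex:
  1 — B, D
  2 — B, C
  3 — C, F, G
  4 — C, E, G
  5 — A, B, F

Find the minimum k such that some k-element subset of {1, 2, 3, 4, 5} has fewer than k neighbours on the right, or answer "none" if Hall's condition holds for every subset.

A matching saturating every left vertex exists, for instance 1→D, 2→C, 3→F, 4→E, 5→B.
By Hall's marriage theorem, this means |N(S)| ≥ |S| for every subset S, so no violating subset exists.

none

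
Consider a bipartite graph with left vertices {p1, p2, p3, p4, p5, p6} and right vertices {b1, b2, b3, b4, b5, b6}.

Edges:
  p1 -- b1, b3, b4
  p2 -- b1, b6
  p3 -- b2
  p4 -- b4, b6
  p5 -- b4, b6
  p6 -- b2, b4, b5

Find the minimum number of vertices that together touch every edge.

6

A maximum matching has 6 edges (e.g. p1–b3, p2–b1, p3–b2, p4–b4, p5–b6, p6–b5).
By König's theorem the minimum vertex cover has the same size. One such cover is {p1, p2, p3, p4, p5, p6}.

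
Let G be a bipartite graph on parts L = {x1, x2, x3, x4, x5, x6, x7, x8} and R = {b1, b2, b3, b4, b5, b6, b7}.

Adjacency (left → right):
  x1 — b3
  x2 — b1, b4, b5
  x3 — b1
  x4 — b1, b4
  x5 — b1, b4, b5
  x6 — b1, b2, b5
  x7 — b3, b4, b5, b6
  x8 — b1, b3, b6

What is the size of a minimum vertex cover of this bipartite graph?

6

A maximum matching has 6 edges (e.g. x1–b3, x2–b5, x3–b1, x4–b4, x6–b2, x7–b6).
By König's theorem the minimum vertex cover has the same size. One such cover is {x6, b1, b3, b4, b5, b6}.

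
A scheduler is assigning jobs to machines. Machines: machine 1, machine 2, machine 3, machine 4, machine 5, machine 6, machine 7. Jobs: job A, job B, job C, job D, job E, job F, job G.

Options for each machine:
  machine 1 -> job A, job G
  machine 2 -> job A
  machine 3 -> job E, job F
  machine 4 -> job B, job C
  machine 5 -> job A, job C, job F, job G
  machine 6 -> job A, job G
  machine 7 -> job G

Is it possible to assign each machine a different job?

No

The set {machine 1, machine 2, machine 6, machine 7} has only 2 neighbours ({job A, job G}), so by Hall's theorem at most 5 of the 7 machines can be matched.
Hence no matching covers every machine.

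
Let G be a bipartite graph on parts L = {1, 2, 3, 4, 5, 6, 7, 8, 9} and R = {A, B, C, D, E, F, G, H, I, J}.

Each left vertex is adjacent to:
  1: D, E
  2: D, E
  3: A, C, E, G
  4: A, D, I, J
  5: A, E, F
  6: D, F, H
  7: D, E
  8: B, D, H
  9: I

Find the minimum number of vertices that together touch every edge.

8

A maximum matching has 8 edges (e.g. 1–D, 2–E, 3–C, 4–J, 5–A, 6–F, 8–B, 9–I).
By König's theorem the minimum vertex cover has the same size. One such cover is {3, 4, 5, 6, 8, 9, D, E}.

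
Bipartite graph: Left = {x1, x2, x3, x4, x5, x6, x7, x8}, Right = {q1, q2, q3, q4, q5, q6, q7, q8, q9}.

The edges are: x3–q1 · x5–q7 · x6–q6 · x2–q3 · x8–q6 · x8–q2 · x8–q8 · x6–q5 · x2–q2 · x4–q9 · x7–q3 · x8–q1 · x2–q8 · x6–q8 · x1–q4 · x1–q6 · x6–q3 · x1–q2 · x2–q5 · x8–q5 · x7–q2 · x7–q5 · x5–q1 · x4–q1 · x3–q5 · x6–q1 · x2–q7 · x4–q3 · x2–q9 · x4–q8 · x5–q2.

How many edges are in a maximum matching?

A valid assignment of size 8: x1–q2, x2–q9, x3–q1, x4–q3, x5–q7, x6–q8, x7–q5, x8–q6.
This saturates every left vertex, so 8 is the maximum.

8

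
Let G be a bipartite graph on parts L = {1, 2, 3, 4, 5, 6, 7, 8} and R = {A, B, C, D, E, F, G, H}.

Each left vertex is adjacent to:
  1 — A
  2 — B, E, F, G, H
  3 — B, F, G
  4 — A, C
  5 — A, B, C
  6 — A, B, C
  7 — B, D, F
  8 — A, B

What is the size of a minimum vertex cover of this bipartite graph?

6

{2, 3, 7, A, B, C} is a vertex cover of size 6: every edge has an endpoint in this set.
No smaller cover exists because 1–A, 2–E, 3–G, 4–C, 5–B, 7–F is a matching of size 6, and a cover must include an endpoint of each of these disjoint edges (König's theorem).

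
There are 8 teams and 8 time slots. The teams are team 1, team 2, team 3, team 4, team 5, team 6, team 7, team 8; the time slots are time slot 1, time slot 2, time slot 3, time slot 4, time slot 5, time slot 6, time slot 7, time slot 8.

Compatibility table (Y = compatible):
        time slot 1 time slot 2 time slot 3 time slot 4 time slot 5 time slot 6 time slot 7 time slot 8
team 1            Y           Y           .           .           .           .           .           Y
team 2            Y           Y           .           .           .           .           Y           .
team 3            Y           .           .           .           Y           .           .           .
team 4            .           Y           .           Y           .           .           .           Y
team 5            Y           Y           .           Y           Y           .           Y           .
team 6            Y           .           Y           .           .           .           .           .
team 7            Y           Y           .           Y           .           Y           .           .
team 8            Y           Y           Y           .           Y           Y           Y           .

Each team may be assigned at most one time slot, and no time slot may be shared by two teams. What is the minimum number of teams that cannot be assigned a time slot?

0

For example, pair team 1-time slot 8, team 2-time slot 2, team 3-time slot 1, team 4-time slot 4, team 5-time slot 7, team 6-time slot 3, team 7-time slot 6, team 8-time slot 5.
This saturates every team, so 8 is the maximum.
That matches 8 of the 8, leaving 0 unmatched; no matching can do better.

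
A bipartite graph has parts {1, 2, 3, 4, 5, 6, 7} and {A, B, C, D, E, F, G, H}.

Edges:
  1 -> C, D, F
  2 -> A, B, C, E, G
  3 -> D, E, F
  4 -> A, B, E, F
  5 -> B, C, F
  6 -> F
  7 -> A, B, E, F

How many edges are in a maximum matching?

7

For example, pair 1-D, 2-G, 3-E, 4-A, 5-C, 6-F, 7-B.
All 7 left vertices are matched, so no larger matching exists.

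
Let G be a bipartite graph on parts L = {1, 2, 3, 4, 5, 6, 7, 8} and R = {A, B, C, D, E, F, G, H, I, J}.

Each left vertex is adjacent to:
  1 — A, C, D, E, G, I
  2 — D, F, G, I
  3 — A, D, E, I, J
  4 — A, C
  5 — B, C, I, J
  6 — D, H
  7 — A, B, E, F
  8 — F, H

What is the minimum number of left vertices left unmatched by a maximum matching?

0

For example, pair 1→G, 2→D, 3→A, 4→C, 5→J, 6→H, 7→B, 8→F.
All 8 left vertices are matched, so no larger matching exists.
That matches 8 of the 8, leaving 0 unmatched; no matching can do better.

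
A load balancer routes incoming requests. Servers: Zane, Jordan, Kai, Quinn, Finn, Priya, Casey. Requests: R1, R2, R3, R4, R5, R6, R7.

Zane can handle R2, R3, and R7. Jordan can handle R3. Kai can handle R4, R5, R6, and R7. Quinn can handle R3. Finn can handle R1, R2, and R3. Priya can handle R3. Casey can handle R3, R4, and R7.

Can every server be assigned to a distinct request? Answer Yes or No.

No

The set {Jordan, Quinn, Priya} has only 1 neighbour ({R3}), so by Hall's theorem at most 5 of the 7 servers can be matched.
Hence no matching covers every server.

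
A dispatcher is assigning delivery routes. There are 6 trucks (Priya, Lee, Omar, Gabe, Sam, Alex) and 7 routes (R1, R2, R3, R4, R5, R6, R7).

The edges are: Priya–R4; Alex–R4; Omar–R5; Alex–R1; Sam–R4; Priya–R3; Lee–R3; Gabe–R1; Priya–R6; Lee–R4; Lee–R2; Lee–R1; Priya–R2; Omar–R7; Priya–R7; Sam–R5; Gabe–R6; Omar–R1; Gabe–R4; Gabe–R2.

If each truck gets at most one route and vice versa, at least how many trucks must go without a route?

A valid assignment of size 6: Priya-R3, Lee-R2, Omar-R7, Gabe-R6, Sam-R5, Alex-R4.
This saturates every truck, so 6 is the maximum.
That matches 6 of the 6, leaving 0 unmatched; no matching can do better.

0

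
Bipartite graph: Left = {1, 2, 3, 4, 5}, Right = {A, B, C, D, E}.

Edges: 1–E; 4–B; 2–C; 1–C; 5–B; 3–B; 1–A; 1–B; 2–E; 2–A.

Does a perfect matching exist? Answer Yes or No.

No

The set {3, 4, 5} has only 1 neighbour ({B}), so by Hall's theorem at most 3 of the 5 left vertices can be matched.
Hence no matching covers every left vertex.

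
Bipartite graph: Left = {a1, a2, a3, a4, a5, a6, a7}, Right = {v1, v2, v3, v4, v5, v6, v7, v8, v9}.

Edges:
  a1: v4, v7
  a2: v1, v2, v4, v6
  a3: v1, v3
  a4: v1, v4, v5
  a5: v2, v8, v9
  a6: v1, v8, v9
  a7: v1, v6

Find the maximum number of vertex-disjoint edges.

For example, pair a1-v7, a2-v2, a3-v3, a4-v4, a5-v9, a6-v1, a7-v6.
All 7 left vertices are matched, so no larger matching exists.

7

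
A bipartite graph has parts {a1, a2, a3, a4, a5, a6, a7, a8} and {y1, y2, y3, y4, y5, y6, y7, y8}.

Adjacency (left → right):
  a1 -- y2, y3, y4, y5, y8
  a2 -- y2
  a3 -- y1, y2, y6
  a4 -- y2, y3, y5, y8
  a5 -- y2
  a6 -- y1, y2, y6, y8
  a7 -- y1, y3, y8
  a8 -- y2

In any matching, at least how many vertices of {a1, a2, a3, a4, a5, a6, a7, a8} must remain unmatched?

A valid assignment of size 6: a1→y4, a2→y2, a3→y6, a4→y8, a6→y1, a7→y3.
The set {a2, a5, a8} has only 1 neighbour ({y2}), so by Hall's theorem at most 6 of the 8 left vertices can be matched.
That matches 6 of the 8, leaving 2 unmatched; no matching can do better.

2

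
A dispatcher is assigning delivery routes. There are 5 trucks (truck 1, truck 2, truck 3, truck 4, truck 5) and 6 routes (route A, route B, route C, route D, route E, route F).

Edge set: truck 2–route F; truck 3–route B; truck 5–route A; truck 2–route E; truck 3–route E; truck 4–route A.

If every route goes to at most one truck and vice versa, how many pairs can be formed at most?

3

One maximum matching: truck 2-route F, truck 3-route E, truck 4-route A.
The set {truck 1, truck 4, truck 5} has only 1 neighbour ({route A}), so by Hall's theorem at most 3 of the 5 trucks can be matched.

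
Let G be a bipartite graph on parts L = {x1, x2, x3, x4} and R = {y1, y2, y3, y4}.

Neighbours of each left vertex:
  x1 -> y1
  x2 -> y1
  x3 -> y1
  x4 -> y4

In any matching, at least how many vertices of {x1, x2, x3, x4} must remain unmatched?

2

For example, pair x1-y1, x4-y4.
The set {x1, x2, x3} has only 1 neighbour ({y1}), so by Hall's theorem at most 2 of the 4 left vertices can be matched.
That matches 2 of the 4, leaving 2 unmatched; no matching can do better.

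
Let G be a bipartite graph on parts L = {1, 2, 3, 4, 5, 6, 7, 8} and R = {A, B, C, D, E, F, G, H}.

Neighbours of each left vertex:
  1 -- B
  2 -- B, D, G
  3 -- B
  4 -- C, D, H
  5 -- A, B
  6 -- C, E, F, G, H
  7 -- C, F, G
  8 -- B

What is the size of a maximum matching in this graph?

A valid assignment of size 6: 1-B, 2-D, 4-C, 5-A, 6-G, 7-F.
The set {1, 3, 8} has only 1 neighbour ({B}), so by Hall's theorem at most 6 of the 8 left vertices can be matched.

6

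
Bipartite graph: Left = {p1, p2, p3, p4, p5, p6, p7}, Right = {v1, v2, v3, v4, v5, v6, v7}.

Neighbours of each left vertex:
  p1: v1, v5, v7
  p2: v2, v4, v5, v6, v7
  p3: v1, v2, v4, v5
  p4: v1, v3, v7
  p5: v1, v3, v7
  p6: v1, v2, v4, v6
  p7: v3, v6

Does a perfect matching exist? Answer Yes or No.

Yes

One maximum matching: p1-v5, p2-v2, p3-v4, p4-v7, p5-v3, p6-v1, p7-v6.
Every left vertex is matched, so this is a perfect matching.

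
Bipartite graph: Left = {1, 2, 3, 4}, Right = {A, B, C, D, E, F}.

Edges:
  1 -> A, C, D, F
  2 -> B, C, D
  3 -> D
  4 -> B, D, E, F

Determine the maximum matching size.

For example, pair 1-F, 2-C, 3-D, 4-B.
This saturates every left vertex, so 4 is the maximum.

4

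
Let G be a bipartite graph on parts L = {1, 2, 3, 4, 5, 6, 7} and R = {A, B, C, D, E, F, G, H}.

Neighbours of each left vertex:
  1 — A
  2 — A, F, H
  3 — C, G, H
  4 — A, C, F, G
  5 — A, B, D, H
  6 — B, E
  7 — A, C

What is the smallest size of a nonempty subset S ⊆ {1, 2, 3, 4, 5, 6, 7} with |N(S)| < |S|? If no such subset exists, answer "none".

A matching saturating every left vertex exists, for instance 1→A, 2→H, 3→G, 4→F, 5→D, 6→B, 7→C.
By Hall's marriage theorem, this means |N(S)| ≥ |S| for every subset S, so no violating subset exists.

none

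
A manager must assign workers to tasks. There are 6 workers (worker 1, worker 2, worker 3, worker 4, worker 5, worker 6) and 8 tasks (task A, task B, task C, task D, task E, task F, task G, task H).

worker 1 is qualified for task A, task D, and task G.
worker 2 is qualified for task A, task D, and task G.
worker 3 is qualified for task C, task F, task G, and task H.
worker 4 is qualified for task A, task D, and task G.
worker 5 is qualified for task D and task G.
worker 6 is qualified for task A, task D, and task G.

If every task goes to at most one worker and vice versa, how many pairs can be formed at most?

4

For example, pair worker 1→task G, worker 2→task A, worker 3→task F, worker 4→task D.
The set {worker 1, worker 2, worker 4, worker 5, worker 6} has only 3 neighbours ({task A, task D, task G}), so by Hall's theorem at most 4 of the 6 workers can be matched.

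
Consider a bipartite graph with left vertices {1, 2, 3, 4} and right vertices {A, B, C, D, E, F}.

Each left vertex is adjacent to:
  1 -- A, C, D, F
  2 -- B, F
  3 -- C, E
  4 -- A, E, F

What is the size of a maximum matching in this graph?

4

One maximum matching: 1–F, 2–B, 3–C, 4–E.
All 4 left vertices are matched, so no larger matching exists.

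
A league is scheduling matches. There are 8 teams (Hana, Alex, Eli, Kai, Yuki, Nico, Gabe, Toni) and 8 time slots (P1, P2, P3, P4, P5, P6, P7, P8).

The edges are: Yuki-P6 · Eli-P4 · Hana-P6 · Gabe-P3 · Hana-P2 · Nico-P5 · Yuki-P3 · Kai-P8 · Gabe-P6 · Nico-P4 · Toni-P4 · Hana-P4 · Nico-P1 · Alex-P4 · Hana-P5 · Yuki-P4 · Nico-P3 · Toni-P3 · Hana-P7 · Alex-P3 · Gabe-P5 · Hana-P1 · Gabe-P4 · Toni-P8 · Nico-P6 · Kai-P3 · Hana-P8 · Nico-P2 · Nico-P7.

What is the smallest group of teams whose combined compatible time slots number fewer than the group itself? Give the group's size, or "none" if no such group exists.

4

Take S = {Alex, Eli, Kai, Toni}. Its neighbourhood is {P3, P4, P8}, so |N(S)| = 3 < |S| = 4.
Every subset of size less than 4 has at least as many neighbours as members, so 4 is the minimum.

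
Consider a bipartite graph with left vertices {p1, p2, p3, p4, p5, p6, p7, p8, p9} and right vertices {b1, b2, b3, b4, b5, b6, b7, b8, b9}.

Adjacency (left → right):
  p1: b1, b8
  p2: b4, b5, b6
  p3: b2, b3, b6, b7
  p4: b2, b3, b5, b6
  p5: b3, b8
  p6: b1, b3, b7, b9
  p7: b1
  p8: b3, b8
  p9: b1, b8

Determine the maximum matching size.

One maximum matching: p1→b8, p2→b5, p3→b6, p4→b2, p5→b3, p6→b7, p7→b1.
The set {p1, p5, p7, p8, p9} has only 3 neighbours ({b1, b3, b8}), so by Hall's theorem at most 7 of the 9 left vertices can be matched.

7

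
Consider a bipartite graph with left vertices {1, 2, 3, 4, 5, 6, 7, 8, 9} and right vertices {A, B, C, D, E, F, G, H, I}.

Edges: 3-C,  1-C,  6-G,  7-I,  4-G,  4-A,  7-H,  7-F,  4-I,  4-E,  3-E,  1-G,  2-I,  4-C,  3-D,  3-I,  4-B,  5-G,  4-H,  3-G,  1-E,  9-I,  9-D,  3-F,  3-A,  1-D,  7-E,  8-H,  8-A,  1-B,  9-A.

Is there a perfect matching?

No

The set {5, 6} has only 1 neighbour ({G}), so by Hall's theorem at most 8 of the 9 left vertices can be matched.
Hence no matching covers every left vertex.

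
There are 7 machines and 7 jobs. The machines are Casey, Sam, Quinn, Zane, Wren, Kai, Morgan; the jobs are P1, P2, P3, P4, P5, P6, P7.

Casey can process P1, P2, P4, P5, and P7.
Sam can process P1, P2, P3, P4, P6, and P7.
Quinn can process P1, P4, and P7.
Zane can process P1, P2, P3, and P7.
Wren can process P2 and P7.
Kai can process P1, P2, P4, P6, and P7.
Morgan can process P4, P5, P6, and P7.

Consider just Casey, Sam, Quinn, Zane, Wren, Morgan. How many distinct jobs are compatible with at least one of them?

7

The union of neighbours of {Casey, Sam, Quinn, Zane, Wren, Morgan} is {P1, P2, P3, P4, P5, P6, P7}, which has 7 elements.
Since |N(S)| = 7 ≥ |S| = 6, Hall's condition holds for this subset.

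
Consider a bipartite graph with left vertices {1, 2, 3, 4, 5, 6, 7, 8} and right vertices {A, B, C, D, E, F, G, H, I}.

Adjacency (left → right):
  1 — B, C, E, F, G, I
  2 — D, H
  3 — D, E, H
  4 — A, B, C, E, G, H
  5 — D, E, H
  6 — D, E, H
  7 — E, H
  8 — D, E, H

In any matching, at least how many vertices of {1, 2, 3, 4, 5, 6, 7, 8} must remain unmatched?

3

One maximum matching: 1→G, 2→H, 3→D, 4→A, 5→E.
The set {2, 3, 5, 6, 7, 8} has only 3 neighbours ({D, E, H}), so by Hall's theorem at most 5 of the 8 left vertices can be matched.
That matches 5 of the 8, leaving 3 unmatched; no matching can do better.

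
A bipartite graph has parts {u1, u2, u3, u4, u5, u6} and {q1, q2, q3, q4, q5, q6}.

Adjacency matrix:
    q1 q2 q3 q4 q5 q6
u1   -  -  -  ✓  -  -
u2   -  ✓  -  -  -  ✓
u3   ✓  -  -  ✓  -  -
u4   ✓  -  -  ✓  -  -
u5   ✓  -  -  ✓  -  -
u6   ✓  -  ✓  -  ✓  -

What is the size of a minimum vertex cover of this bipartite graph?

4

{u2, u6, q1, q4} is a vertex cover of size 4: every edge has an endpoint in this set.
No smaller cover exists because u1–q4, u2–q2, u3–q1, u6–q5 is a matching of size 4, and a cover must include an endpoint of each of these disjoint edges (König's theorem).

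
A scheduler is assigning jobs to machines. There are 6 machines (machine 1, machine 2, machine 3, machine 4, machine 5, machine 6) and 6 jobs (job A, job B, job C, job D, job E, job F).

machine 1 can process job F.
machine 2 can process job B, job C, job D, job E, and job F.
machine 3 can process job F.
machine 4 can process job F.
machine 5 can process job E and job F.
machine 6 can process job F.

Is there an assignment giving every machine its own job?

The set {machine 1, machine 3, machine 4, machine 6} has only 1 neighbour ({job F}), so by Hall's theorem at most 3 of the 6 machines can be matched.
Hence no matching covers every machine.

No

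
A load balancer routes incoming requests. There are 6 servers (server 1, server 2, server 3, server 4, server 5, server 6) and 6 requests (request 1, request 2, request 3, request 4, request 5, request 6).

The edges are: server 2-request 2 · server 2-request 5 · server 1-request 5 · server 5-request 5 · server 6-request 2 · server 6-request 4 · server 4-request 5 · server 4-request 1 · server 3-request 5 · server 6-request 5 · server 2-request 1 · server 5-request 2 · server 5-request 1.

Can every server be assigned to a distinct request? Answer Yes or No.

The set {server 1, server 2, server 3, server 4, server 5} has only 3 neighbours ({request 1, request 2, request 5}), so by Hall's theorem at most 4 of the 6 servers can be matched.
Hence no matching covers every server.

No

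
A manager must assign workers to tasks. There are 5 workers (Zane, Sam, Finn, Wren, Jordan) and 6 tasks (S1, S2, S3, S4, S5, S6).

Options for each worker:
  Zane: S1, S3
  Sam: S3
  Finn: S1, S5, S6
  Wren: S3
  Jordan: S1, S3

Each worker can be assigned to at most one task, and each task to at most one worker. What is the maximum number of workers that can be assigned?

3

For example, pair Zane-S1, Sam-S3, Finn-S6.
The set {Zane, Sam, Wren, Jordan} has only 2 neighbours ({S1, S3}), so by Hall's theorem at most 3 of the 5 workers can be matched.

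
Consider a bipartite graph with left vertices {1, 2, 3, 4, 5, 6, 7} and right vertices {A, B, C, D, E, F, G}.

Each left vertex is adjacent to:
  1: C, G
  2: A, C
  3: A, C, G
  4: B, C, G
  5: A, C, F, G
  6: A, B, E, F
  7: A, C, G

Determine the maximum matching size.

A valid assignment of size 6: 1→G, 2→A, 3→C, 4→B, 5→F, 6→E.
The set {1, 2, 3, 7} has only 3 neighbours ({A, C, G}), so by Hall's theorem at most 6 of the 7 left vertices can be matched.

6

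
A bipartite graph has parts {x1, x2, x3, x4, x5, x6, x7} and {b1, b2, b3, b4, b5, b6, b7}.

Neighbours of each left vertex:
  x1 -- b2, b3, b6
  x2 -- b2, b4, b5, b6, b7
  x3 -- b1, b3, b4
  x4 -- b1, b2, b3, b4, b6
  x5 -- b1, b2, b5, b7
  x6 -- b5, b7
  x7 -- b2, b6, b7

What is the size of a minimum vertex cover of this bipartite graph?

{x1, x2, x3, x4, x5, x6, x7} is a vertex cover of size 7: every edge has an endpoint in this set.
No smaller cover exists because x1–b3, x2–b7, x3–b4, x4–b1, x5–b2, x6–b5, x7–b6 is a matching of size 7, and a cover must include an endpoint of each of these disjoint edges (König's theorem).

7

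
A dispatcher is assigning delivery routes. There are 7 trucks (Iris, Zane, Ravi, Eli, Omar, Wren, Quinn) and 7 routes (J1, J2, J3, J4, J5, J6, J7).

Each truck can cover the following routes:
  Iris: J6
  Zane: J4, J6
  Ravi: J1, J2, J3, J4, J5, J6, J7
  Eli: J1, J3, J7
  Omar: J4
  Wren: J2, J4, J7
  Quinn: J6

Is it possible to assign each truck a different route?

The set {Iris, Zane, Omar, Quinn} has only 2 neighbours ({J4, J6}), so by Hall's theorem at most 5 of the 7 trucks can be matched.
Hence no matching covers every truck.

No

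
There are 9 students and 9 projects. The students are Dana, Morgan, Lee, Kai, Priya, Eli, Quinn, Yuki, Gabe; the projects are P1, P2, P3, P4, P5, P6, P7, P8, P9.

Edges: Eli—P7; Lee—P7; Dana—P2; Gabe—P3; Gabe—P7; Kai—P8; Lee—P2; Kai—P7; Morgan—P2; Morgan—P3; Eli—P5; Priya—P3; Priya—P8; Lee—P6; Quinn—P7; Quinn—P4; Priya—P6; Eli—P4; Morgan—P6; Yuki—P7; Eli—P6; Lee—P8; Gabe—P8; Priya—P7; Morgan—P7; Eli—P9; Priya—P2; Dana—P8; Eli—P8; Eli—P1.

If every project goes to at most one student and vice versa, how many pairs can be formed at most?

A valid assignment of size 7: Dana–P2, Morgan–P6, Lee–P8, Kai–P7, Priya–P3, Eli–P1, Quinn–P4.
The set {Dana, Morgan, Lee, Kai, Priya, Yuki, Gabe} has only 5 neighbours ({P2, P3, P6, P7, P8}), so by Hall's theorem at most 7 of the 9 students can be matched.

7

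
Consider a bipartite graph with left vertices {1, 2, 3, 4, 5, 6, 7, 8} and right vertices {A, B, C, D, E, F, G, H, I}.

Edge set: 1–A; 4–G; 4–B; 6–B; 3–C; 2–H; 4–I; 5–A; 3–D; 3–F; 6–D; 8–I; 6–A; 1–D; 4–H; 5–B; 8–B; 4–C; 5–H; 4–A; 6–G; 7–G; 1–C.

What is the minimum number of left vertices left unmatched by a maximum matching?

For example, pair 1-C, 2-H, 3-F, 4-I, 5-A, 6-D, 7-G, 8-B.
This saturates every left vertex, so 8 is the maximum.
That matches 8 of the 8, leaving 0 unmatched; no matching can do better.

0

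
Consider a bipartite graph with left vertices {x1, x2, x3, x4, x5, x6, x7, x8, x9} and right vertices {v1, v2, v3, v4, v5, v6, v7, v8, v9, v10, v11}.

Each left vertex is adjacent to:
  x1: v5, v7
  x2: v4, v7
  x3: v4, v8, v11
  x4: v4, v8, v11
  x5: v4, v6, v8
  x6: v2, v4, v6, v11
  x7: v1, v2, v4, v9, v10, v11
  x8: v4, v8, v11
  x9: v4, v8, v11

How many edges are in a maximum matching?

For example, pair x1–v5, x2–v7, x3–v8, x4–v4, x5–v6, x6–v2, x7–v10, x8–v11.
The set {x3, x4, x8, x9} has only 3 neighbours ({v11, v4, v8}), so by Hall's theorem at most 8 of the 9 left vertices can be matched.

8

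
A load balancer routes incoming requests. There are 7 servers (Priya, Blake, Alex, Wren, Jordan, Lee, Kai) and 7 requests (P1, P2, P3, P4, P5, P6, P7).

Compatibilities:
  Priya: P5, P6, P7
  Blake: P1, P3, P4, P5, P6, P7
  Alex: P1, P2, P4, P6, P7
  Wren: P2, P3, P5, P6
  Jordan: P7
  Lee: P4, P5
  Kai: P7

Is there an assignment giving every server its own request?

The set {Jordan, Kai} has only 1 neighbour ({P7}), so by Hall's theorem at most 6 of the 7 servers can be matched.
Hence no matching covers every server.

No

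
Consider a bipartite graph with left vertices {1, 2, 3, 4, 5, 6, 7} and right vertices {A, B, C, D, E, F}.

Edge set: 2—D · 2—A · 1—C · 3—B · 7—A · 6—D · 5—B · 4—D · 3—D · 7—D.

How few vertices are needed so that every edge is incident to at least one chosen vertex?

A maximum matching has 4 edges (e.g. 1–C, 2–A, 3–B, 4–D).
By König's theorem the minimum vertex cover has the same size. One such cover is {1, A, B, D}.

4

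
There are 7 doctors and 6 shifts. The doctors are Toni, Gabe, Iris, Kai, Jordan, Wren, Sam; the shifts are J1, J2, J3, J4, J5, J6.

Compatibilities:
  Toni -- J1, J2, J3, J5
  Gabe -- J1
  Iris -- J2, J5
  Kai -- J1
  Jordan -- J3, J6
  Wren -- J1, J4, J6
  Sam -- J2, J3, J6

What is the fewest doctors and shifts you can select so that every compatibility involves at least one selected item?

A maximum matching has 6 edges (e.g. Toni–J5, Gabe–J1, Iris–J2, Jordan–J6, Wren–J4, Sam–J3).
By König's theorem the minimum vertex cover has the same size. One such cover is {Toni, Iris, Jordan, Wren, Sam, J1}.

6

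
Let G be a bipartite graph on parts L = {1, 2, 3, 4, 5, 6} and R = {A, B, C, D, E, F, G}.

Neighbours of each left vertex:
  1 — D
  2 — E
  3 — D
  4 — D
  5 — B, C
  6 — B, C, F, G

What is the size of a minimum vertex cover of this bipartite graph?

The 4 edges 1–D, 2–E, 5–C, 6–B form a matching, so any vertex cover needs at least 4 vertices (one per matched edge).
Conversely {2, 5, 6, D} meets every edge and has exactly 4 vertices, so 4 is optimal.

4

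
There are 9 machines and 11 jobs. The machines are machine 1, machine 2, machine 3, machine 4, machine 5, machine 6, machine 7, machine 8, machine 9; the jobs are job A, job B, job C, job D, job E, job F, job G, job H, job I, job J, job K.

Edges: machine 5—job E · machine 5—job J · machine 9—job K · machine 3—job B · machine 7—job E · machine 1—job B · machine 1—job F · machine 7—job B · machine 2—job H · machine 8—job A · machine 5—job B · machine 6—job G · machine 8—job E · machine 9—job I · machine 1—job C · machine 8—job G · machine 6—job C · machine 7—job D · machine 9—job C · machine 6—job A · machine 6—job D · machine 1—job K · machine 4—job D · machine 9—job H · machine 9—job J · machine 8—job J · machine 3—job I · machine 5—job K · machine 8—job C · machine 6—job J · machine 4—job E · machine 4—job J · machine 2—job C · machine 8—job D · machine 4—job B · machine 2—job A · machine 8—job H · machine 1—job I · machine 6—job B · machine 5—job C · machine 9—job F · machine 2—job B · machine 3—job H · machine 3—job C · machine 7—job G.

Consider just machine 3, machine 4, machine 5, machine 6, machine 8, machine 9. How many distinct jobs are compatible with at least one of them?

11

The union of neighbours of {machine 3, machine 4, machine 5, machine 6, machine 8, machine 9} is {job A, job B, job C, job D, job E, job F, job G, job H, job I, job J, job K}, which has 11 elements.
Since |N(S)| = 11 ≥ |S| = 6, Hall's condition holds for this subset.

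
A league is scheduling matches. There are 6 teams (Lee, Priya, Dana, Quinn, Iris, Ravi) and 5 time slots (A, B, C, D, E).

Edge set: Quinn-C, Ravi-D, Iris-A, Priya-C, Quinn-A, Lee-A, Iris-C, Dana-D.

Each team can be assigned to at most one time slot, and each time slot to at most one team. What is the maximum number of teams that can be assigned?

3

For example, pair Lee–A, Priya–C, Dana–D.
The set {Lee, Priya, Dana, Quinn, Iris, Ravi} has only 3 neighbours ({A, C, D}), so by Hall's theorem at most 3 of the 6 teams can be matched.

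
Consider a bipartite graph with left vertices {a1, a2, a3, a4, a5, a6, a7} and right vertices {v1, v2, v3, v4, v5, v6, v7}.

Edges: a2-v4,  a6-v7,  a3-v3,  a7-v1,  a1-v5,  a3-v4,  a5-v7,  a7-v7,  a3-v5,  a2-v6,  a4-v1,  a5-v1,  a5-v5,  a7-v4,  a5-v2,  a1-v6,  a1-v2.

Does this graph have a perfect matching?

For example, pair a1-v2, a2-v6, a3-v3, a4-v1, a5-v5, a6-v7, a7-v4.
All 7 left vertices are covered.

Yes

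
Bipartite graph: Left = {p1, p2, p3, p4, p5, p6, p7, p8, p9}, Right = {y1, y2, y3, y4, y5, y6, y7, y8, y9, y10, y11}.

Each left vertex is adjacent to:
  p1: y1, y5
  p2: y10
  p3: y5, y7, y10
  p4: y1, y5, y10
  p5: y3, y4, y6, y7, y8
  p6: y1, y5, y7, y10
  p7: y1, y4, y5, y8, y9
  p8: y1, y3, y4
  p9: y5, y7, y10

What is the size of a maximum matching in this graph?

A valid assignment of size 7: p1–y5, p2–y10, p3–y7, p4–y1, p5–y6, p7–y9, p8–y3.
The set {p1, p2, p3, p4, p6, p9} has only 4 neighbours ({y1, y10, y5, y7}), so by Hall's theorem at most 7 of the 9 left vertices can be matched.

7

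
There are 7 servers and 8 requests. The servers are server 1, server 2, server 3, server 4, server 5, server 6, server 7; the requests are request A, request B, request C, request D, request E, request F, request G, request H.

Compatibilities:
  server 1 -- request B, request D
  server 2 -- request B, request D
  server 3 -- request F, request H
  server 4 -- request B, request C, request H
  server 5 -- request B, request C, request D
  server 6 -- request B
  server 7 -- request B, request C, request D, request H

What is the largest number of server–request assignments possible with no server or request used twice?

A valid assignment of size 5: server 1→request B, server 2→request D, server 3→request F, server 4→request H, server 5→request C.
The set {server 1, server 2, server 4, server 5, server 6, server 7} has only 4 neighbours ({request B, request C, request D, request H}), so by Hall's theorem at most 5 of the 7 servers can be matched.

5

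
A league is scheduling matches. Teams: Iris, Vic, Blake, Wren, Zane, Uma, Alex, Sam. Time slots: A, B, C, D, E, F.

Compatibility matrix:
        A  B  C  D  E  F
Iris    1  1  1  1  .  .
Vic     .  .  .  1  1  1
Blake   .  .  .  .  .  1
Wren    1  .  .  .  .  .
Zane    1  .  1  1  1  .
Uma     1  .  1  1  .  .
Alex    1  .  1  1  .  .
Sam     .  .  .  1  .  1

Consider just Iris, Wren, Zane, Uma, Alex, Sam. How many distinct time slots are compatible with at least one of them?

The union of neighbours of {Iris, Wren, Zane, Uma, Alex, Sam} is {A, B, C, D, E, F}, which has 6 elements.
Since |N(S)| = 6 ≥ |S| = 6, Hall's condition holds for this subset.

6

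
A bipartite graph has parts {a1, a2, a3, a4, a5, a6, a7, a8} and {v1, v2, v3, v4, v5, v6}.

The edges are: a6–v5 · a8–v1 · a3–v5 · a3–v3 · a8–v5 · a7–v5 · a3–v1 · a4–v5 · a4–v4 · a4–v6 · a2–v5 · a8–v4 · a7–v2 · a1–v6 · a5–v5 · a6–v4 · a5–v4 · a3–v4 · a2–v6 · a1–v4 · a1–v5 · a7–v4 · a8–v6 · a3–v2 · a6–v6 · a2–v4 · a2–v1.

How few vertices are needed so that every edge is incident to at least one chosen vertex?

A maximum matching has 6 edges (e.g. a1–v6, a2–v1, a3–v3, a4–v5, a5–v4, a7–v2).
By König's theorem the minimum vertex cover has the same size. One such cover is {a3, a7, v1, v4, v5, v6}.

6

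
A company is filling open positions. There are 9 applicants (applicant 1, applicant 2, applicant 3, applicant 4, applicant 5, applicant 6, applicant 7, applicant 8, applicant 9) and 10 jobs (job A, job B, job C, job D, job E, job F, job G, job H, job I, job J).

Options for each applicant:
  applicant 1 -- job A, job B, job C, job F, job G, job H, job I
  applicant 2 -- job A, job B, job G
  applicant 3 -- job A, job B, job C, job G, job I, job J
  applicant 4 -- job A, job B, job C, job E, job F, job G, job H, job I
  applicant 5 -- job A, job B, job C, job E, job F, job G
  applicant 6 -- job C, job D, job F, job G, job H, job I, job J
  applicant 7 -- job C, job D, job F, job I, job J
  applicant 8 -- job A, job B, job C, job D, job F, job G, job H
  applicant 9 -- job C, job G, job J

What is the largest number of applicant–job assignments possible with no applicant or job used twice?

9

A valid assignment of size 9: applicant 1–job H, applicant 2–job A, applicant 3–job G, applicant 4–job B, applicant 5–job C, applicant 6–job F, applicant 7–job I, applicant 8–job D, applicant 9–job J.
This saturates every applicant, so 9 is the maximum.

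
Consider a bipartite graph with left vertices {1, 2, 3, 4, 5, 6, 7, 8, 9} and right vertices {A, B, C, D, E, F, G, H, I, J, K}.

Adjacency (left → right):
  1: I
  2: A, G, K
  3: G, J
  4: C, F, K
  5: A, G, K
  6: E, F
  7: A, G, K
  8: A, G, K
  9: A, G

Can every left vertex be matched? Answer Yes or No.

The set {2, 5, 7, 8, 9} has only 3 neighbours ({A, G, K}), so by Hall's theorem at most 7 of the 9 left vertices can be matched.
Hence no matching covers every left vertex.

No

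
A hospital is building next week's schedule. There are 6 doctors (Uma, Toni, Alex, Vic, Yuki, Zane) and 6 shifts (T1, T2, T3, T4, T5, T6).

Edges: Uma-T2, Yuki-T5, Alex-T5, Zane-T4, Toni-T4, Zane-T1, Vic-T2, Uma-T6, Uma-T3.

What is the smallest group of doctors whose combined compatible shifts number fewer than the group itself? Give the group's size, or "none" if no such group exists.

Take S = {Alex, Yuki}. Its neighbourhood is {T5}, so |N(S)| = 1 < |S| = 2.
No single vertex violates Hall's condition since each has at least one neighbour, so 2 is the minimum.

2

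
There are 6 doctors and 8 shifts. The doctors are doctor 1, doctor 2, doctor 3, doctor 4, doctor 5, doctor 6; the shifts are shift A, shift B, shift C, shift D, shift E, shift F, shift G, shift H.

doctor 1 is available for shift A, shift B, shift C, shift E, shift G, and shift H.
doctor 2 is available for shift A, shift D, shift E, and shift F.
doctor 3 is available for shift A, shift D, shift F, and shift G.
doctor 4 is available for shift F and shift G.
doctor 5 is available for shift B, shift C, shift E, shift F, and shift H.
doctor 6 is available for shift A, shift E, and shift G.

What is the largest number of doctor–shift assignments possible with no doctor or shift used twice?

A valid assignment of size 6: doctor 1→shift A, doctor 2→shift E, doctor 3→shift D, doctor 4→shift F, doctor 5→shift H, doctor 6→shift G.
This saturates every doctor, so 6 is the maximum.

6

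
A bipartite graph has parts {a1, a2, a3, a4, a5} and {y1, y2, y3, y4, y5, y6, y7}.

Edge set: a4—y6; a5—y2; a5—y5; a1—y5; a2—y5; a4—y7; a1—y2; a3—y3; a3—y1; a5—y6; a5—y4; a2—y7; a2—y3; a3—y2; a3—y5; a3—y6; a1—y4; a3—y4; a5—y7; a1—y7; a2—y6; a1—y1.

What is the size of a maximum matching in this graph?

For example, pair a1-y1, a2-y3, a3-y4, a4-y6, a5-y7.
All 5 left vertices are matched, so no larger matching exists.

5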